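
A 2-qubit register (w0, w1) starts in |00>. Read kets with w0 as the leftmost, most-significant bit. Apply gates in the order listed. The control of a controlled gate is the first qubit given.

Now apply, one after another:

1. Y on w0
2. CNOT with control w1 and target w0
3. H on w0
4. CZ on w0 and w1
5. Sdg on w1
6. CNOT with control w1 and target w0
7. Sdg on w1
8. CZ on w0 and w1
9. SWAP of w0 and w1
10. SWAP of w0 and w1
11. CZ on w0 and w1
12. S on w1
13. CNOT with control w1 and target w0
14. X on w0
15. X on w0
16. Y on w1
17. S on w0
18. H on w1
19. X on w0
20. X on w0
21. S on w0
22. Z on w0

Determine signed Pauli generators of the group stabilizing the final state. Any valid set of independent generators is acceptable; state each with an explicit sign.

The stabilizer group can be generated by -XI, -IX, among other valid generating sets.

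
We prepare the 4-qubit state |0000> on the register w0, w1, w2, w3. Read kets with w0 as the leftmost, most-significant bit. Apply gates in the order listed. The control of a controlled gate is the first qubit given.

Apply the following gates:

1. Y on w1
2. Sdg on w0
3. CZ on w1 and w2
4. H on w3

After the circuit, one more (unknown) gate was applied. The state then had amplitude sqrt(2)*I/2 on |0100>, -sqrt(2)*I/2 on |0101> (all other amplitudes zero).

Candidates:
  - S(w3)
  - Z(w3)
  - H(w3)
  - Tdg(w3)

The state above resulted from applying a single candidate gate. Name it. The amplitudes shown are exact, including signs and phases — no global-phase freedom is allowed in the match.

The unique candidate consistent with the amplitudes is Z(w3).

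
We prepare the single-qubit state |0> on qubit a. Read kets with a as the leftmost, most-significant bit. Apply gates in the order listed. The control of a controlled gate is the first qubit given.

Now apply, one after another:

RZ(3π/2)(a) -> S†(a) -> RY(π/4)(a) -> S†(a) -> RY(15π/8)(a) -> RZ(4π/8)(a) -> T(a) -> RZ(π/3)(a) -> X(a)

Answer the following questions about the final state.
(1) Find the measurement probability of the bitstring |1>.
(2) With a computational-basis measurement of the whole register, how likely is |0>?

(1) Outcome |1> occurs with probability sqrt(2*sqrt(2) + 4)/8 + 1/2.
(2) The probability of measuring |0> is 1/2 - sqrt(2*sqrt(2) + 4)/8.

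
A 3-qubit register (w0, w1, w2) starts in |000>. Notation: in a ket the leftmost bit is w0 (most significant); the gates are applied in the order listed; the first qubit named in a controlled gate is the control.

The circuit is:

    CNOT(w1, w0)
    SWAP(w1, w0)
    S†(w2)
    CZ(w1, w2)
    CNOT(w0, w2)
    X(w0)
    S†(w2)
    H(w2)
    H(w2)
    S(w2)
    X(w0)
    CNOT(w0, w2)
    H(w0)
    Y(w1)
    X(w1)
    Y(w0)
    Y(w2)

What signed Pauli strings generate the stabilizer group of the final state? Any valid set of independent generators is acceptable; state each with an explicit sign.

The stabilizer group can be generated by -XII, +IZI, -IIZ, among other valid generating sets.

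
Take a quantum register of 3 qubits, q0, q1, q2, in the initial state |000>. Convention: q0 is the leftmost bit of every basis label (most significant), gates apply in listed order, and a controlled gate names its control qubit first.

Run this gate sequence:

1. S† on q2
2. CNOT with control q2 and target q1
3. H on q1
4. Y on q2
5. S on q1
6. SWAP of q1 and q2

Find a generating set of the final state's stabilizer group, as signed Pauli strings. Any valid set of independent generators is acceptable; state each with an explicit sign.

One valid set of independent stabilizer generators is +IIY, +ZII, -IZI (any independent generating set of the same group is equally correct).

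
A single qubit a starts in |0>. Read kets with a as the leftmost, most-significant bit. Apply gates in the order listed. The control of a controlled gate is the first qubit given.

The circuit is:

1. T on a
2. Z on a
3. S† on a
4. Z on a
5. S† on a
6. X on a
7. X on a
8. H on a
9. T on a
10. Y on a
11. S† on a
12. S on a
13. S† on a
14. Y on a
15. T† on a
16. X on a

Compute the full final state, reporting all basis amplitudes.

The resulting statevector has amplitude sqrt(2)/2 on |0>, -sqrt(2)*I/2 on |1>.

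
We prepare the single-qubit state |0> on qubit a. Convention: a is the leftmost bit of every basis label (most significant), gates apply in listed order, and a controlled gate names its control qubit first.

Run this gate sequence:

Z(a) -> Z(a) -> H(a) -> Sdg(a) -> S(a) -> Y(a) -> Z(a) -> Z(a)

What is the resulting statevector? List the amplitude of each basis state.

After the circuit, the state carries amplitude -sqrt(2)*I/2 on |0>, sqrt(2)*I/2 on |1>.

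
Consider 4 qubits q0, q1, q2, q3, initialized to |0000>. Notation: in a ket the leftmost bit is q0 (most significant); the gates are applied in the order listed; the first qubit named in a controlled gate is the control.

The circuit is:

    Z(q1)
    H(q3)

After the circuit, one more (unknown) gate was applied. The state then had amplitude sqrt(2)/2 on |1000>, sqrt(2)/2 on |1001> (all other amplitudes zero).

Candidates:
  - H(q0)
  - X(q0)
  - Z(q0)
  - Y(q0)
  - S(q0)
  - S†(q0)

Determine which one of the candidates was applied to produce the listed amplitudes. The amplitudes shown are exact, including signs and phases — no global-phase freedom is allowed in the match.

The applied gate was X(q0).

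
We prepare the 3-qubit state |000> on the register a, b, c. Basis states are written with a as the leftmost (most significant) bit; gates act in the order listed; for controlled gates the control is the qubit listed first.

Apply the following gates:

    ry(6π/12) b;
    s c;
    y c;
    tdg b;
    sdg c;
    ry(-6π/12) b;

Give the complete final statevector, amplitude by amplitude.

The final amplitudes are 1/2 - exp(3*I*pi/4)/2 on |001>, -1/2 - exp(3*I*pi/4)/2 on |011>, and 0 on every other basis state.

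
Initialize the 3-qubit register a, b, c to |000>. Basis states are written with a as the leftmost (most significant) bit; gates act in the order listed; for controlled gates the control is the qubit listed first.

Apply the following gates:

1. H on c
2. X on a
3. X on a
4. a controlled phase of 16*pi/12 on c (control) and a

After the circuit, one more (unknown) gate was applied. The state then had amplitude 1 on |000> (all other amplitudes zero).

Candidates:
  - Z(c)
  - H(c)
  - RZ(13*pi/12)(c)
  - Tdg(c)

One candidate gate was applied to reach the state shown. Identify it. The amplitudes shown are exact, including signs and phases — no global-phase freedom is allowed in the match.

The applied gate was H(c). Key observation: gates 2-3 undo each other exactly, leaving only the rest of the circuit to track.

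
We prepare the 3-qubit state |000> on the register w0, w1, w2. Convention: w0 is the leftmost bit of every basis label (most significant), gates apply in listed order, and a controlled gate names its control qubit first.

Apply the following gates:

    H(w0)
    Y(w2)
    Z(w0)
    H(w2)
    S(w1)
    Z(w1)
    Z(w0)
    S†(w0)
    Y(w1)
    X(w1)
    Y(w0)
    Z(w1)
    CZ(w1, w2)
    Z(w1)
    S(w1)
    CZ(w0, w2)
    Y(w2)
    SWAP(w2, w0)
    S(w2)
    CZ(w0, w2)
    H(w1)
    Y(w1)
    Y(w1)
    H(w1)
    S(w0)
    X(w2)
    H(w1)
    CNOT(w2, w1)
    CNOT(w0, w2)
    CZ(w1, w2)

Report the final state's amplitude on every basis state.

The final amplitudes are -sqrt(2)*I/4 on |000>, sqrt(2)*I/4 on |001>, -sqrt(2)*I/4 on |010>, -sqrt(2)*I/4 on |011>, -sqrt(2)/4 on |100>, sqrt(2)/4 on |101>, -sqrt(2)/4 on |110>, -sqrt(2)/4 on |111>.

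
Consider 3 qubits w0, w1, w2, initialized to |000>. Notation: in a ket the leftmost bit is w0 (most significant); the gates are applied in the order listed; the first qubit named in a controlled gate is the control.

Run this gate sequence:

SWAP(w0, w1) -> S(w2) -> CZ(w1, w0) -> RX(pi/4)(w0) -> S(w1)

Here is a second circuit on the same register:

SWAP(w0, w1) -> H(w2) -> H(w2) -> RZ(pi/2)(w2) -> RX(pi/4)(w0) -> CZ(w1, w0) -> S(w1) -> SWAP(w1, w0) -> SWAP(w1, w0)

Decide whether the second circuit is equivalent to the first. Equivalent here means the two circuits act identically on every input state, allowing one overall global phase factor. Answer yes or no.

No: there is an input state on which the two circuits produce genuinely different outputs (not merely differing by a phase).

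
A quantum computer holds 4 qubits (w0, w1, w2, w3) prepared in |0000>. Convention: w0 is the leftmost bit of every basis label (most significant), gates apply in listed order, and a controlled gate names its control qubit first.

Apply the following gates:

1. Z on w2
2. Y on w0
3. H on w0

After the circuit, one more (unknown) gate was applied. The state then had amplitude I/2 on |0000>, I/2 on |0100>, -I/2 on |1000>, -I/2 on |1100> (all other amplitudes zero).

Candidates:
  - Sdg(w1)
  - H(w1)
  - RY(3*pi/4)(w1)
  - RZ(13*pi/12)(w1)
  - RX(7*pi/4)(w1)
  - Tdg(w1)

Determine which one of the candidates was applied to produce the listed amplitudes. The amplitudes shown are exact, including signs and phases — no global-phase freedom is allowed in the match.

The applied gate was H(w1).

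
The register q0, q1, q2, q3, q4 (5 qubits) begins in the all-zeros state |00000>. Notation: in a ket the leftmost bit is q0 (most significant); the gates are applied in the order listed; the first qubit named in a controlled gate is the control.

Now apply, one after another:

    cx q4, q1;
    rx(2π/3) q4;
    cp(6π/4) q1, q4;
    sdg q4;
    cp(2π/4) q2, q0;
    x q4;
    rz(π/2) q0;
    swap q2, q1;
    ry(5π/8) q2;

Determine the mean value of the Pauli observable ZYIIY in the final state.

In the final state, ZYIIY has expectation 0.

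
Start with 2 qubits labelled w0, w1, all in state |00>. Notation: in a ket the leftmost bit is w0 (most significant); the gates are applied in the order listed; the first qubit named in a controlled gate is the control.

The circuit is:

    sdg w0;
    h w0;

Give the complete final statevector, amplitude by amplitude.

After the circuit, the state carries amplitude sqrt(2)/2 on |00>, 0 on |01>, sqrt(2)/2 on |10>, 0 on |11>.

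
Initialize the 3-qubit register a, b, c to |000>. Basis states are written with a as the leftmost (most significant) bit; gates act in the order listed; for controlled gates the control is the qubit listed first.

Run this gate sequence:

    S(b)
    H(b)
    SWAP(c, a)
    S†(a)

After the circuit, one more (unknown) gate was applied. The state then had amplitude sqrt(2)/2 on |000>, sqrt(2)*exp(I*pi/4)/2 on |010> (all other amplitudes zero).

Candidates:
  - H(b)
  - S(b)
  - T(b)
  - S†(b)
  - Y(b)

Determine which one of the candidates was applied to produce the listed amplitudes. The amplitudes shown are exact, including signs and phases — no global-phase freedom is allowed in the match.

The applied gate was T(b).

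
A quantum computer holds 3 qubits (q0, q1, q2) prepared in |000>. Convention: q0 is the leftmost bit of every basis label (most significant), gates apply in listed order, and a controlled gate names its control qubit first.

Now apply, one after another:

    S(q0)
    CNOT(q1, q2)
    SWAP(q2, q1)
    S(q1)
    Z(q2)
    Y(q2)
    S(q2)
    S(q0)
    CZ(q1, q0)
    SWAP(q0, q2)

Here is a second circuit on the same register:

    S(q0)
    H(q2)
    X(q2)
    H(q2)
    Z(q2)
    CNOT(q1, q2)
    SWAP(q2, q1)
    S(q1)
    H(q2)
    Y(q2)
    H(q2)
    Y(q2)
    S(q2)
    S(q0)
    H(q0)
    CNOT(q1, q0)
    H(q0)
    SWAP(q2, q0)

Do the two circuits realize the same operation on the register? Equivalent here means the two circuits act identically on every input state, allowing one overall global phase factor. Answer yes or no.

No — the two circuits implement different unitaries, even allowing a global phase.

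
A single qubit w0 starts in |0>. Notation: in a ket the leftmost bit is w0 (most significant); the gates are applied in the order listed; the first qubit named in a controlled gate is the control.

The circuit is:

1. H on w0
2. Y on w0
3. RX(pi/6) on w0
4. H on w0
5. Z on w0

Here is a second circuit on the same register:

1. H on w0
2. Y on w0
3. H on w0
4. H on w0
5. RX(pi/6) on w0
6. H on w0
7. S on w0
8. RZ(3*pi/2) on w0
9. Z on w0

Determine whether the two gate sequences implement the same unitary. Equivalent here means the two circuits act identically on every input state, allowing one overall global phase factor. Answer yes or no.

Yes, they are equivalent — the unitaries differ by at most a global phase.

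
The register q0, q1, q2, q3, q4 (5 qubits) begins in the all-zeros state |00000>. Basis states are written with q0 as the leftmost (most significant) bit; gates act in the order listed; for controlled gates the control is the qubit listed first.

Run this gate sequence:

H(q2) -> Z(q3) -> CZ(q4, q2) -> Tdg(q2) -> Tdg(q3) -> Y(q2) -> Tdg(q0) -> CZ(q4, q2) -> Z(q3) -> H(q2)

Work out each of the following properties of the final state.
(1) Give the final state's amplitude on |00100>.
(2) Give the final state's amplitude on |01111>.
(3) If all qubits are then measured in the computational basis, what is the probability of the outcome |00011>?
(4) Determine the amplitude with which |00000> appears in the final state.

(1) The amplitude on |00100> is -I/2 - exp(I*pi/4)/2.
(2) |01111> carries amplitude 0 in the final state.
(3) A full measurement returns |00011> with probability 0.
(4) The final state's coefficient on |00000> equals -exp(I*pi/4)/2 + I/2.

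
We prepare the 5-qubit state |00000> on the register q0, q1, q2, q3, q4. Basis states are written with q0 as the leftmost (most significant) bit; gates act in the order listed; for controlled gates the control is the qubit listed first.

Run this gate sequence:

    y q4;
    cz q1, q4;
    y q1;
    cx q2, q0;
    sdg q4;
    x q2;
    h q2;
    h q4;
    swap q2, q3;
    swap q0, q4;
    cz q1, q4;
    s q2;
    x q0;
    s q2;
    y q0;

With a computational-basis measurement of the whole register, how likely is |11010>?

The probability of measuring |11010> is 1/4.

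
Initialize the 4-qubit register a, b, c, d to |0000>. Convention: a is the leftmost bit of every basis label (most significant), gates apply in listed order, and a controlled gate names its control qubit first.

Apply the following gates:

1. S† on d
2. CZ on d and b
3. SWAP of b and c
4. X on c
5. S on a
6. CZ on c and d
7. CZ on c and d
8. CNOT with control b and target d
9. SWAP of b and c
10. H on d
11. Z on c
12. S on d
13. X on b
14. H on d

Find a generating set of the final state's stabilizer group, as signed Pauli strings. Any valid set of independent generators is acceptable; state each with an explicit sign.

One valid set of independent stabilizer generators is -IIIY, +ZIII, +IZII, +IIZI (any independent generating set of the same group is equally correct). Key observation: the block from step 6 through step 7 cancels to the identity and can be dropped.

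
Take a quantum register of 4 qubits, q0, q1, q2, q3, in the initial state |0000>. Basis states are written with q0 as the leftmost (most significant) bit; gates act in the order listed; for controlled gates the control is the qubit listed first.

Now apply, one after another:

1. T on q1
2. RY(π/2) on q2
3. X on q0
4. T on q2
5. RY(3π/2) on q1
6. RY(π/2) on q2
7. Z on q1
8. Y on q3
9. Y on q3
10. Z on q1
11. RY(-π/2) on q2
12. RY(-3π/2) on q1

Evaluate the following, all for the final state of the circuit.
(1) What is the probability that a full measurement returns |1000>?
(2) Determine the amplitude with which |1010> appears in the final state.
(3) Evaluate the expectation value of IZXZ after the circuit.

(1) The probability of measuring |1000> is 1/2. Key observation: steps 5-12 multiply out to the identity, so the circuit reduces to the remaining gates.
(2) The amplitude on |1010> is sqrt(2)*exp(I*pi/4)/2.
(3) In the final state, IZXZ has expectation sqrt(2)/2.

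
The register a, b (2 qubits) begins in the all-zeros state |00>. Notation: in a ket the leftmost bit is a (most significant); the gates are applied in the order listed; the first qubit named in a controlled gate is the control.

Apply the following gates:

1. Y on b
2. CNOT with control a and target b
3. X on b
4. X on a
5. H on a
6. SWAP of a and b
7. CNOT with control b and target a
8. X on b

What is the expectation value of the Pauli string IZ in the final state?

In the final state, IZ has expectation 0.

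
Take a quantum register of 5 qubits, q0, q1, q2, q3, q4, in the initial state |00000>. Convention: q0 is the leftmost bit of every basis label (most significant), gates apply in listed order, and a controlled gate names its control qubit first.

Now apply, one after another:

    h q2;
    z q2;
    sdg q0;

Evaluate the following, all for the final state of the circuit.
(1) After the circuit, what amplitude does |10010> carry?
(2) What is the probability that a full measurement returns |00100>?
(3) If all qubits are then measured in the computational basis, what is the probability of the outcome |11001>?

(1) The final state's coefficient on |10010> equals 0.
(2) A full measurement returns |00100> with probability 1/2.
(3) The probability of measuring |11001> is 0.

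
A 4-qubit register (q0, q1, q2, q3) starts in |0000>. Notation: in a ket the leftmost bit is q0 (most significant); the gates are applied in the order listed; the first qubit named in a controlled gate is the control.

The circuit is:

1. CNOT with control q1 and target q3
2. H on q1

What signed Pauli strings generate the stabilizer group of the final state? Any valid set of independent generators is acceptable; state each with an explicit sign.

One valid set of independent stabilizer generators is +IXII, +ZIII, +IIZI, +IIIZ (any independent generating set of the same group is equally correct).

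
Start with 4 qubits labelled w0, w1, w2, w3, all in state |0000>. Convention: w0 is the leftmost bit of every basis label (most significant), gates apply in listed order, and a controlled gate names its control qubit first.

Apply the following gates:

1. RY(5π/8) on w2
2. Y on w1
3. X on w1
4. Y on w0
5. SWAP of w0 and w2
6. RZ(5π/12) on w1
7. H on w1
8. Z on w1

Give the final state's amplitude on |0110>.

The amplitude on |0110> is -sqrt(2)*exp(19*I*pi/24)*cos(5*pi/16)/2.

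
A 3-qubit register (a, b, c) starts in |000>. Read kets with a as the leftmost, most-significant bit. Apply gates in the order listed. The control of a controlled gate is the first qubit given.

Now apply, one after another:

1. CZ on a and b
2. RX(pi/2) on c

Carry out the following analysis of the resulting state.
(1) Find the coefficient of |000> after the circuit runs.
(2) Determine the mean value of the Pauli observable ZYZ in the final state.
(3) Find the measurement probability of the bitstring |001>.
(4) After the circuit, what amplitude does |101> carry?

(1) The final state's coefficient on |000> equals sqrt(2)/2.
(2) The expectation value of ZYZ is 0.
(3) A full measurement returns |001> with probability 1/2.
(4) The final state's coefficient on |101> equals 0.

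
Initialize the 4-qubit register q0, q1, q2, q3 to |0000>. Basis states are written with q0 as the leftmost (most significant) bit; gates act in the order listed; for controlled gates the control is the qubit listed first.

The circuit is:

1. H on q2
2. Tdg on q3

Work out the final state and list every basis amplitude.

After the circuit, the state carries amplitude sqrt(2)/2 on |0000>, sqrt(2)/2 on |0010>, and 0 on every other basis state.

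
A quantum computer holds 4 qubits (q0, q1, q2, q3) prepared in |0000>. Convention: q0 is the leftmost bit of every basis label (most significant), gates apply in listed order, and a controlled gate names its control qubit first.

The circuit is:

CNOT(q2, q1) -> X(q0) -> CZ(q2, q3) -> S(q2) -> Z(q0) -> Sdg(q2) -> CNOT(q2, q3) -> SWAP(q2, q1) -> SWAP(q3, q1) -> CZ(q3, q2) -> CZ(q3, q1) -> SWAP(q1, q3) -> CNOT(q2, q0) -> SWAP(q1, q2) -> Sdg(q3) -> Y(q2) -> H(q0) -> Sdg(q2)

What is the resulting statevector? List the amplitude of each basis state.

The resulting statevector has amplitude -sqrt(2)/2 on |0010>, sqrt(2)/2 on |1010>, and 0 on every other basis state.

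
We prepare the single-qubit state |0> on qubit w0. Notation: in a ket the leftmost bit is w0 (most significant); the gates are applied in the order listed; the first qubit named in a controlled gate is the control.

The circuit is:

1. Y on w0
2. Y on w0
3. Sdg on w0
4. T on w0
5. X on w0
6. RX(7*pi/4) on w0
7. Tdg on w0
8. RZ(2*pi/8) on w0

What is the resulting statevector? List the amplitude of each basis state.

The final amplitudes are -sqrt(2 - sqrt(2))*exp(3*I*pi/8)/2 on |0>, sqrt(sqrt(2) + 2)*exp(7*I*pi/8)/2 on |1>.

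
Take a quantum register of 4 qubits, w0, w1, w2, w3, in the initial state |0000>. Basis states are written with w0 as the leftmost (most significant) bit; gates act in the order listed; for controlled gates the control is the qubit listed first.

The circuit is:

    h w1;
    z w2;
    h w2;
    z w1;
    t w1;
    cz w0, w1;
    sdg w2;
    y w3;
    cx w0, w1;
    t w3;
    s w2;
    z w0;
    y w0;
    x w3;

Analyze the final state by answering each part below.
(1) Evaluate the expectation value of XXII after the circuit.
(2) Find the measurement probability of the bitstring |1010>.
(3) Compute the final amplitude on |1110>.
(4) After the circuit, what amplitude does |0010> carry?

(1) The observable XXII averages to 0.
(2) The probability of measuring |1010> is 1/4.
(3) The amplitude on |1110> is I/2.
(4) |0010> carries amplitude 0 in the final state.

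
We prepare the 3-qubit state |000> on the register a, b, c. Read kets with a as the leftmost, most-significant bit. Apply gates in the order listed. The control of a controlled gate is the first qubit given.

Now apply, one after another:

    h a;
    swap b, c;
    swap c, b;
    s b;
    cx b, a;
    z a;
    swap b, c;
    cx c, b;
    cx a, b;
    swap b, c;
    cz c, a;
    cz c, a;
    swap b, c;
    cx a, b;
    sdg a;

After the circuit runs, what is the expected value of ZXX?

The observable ZXX averages to 0. Key observation: gates 9-14 undo each other exactly, leaving only the rest of the circuit to track.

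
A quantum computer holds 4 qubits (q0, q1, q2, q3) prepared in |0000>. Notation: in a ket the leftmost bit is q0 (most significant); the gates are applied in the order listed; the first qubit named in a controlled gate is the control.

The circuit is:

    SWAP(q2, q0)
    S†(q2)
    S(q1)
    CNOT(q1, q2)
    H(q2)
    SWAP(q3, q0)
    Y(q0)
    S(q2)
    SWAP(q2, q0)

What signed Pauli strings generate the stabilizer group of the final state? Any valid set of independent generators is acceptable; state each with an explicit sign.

The final state is stabilized by the group generated by +YIII, +IZII, -IIZI, +IIIZ; other independent generating sets are equally valid.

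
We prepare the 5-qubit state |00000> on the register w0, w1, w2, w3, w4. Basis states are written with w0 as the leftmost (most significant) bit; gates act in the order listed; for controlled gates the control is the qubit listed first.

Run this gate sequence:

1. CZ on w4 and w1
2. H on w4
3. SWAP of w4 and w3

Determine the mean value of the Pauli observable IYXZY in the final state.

In the final state, IYXZY has expectation 0.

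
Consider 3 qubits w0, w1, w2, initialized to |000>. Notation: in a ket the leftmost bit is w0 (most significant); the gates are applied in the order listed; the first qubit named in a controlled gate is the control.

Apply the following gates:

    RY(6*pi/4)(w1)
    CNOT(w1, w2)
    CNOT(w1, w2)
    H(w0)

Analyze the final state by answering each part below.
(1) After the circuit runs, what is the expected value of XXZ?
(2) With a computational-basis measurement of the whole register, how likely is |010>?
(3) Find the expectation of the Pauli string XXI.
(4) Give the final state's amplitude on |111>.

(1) The expectation value of XXZ is -1. Key observation: steps 2-3 multiply out to the identity, so the circuit reduces to the remaining gates.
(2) A full measurement returns |010> with probability 1/4.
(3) In the final state, XXI has expectation -1.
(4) The final state's coefficient on |111> equals 0.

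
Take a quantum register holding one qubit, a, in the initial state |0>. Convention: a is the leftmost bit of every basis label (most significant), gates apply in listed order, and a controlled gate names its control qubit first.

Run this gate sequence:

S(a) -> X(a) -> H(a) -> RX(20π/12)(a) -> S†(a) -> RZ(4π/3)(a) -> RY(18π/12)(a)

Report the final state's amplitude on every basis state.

After the circuit, the state carries amplitude -sqrt(3)*exp(I*pi/3)/4 - sqrt(3)*exp(I*pi/6)/4 + exp(5*I*pi/6)/4 + exp(2*I*pi/3)/4 on |0>, -sqrt(3)*exp(I*pi/6)/4 - exp(5*I*pi/6)/4 + exp(2*I*pi/3)/4 + sqrt(3)*exp(I*pi/3)/4 on |1>.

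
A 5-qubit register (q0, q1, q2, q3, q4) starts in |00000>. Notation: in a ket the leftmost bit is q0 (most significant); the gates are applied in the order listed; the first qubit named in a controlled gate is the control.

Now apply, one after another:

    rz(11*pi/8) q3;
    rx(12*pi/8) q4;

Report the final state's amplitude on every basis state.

The final amplitudes are sqrt(2)*exp(5*I*pi/16)/2 on |00000>, sqrt(2)*exp(13*I*pi/16)/2 on |00001>, and 0 on every other basis state.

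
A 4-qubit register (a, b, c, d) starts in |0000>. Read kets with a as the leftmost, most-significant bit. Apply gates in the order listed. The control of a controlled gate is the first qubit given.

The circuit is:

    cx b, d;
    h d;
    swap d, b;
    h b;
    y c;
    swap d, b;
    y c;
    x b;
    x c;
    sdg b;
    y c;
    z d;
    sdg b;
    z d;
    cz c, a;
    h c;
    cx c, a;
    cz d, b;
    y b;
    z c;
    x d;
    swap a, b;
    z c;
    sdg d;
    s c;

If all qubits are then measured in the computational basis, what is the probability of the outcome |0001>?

Outcome |0001> occurs with probability 1/2.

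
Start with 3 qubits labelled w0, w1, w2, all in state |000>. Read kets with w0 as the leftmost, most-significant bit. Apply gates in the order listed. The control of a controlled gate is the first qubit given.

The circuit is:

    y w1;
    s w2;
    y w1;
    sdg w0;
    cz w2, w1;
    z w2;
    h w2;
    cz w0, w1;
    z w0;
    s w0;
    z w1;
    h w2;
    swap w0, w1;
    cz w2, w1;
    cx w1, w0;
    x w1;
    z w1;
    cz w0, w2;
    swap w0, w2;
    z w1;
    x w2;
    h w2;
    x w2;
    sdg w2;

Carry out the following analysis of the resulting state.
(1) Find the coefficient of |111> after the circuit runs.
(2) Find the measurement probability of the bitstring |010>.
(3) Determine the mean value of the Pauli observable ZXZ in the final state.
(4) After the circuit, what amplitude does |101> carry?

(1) The amplitude on |111> is 0.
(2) A full measurement returns |010> with probability 1/2.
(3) The expectation value of ZXZ is 0.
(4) The amplitude on |101> is 0.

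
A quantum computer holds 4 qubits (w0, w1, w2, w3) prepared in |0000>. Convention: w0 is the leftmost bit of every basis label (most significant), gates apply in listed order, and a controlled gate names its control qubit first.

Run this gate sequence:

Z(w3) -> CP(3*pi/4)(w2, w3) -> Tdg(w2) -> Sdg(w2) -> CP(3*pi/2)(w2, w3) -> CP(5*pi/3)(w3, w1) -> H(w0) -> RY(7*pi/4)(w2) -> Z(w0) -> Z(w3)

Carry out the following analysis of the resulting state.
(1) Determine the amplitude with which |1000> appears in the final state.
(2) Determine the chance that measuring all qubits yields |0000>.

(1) The final state's coefficient on |1000> equals sqrt(2*sqrt(2) + 4)/4.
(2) Outcome |0000> occurs with probability sqrt(2)/8 + 1/4.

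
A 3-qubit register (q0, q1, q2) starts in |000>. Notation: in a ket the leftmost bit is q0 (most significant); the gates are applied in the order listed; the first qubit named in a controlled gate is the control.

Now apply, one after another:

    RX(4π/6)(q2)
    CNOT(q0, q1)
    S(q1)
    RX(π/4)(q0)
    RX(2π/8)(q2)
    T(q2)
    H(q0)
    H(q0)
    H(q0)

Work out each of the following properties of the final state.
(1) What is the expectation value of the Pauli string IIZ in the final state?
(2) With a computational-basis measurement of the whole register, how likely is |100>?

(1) The observable IIZ averages to -sqrt(6)/4 - sqrt(2)/4.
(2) Outcome |100> occurs with probability -sqrt(6)/16 - sqrt(2)/16 + 1/4.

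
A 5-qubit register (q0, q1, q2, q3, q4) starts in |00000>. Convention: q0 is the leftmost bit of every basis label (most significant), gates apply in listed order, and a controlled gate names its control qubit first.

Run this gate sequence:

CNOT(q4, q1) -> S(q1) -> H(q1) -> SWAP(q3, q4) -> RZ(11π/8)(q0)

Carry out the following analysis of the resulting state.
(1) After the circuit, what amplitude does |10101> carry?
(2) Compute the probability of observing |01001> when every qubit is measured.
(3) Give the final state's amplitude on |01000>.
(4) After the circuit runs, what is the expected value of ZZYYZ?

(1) |10101> carries amplitude 0 in the final state.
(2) The probability of measuring |01001> is 0.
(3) The amplitude on |01000> is -sqrt(2)*exp(5*I*pi/16)/2.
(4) In the final state, ZZYYZ has expectation 0.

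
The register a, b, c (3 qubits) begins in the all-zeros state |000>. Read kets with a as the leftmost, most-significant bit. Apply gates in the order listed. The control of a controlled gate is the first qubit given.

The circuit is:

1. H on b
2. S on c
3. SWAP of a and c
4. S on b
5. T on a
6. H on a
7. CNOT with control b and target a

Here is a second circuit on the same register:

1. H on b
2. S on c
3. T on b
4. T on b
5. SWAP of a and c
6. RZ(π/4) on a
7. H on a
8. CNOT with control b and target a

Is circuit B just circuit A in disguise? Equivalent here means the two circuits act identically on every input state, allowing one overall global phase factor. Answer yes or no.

Yes — the two circuits implement the same unitary up to a global phase.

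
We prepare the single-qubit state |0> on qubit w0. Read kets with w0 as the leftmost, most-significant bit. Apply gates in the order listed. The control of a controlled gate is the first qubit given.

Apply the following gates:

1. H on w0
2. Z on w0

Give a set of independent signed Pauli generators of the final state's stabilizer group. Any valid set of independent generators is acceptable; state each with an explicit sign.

The stabilizer group can be generated by -X, among other valid generating sets.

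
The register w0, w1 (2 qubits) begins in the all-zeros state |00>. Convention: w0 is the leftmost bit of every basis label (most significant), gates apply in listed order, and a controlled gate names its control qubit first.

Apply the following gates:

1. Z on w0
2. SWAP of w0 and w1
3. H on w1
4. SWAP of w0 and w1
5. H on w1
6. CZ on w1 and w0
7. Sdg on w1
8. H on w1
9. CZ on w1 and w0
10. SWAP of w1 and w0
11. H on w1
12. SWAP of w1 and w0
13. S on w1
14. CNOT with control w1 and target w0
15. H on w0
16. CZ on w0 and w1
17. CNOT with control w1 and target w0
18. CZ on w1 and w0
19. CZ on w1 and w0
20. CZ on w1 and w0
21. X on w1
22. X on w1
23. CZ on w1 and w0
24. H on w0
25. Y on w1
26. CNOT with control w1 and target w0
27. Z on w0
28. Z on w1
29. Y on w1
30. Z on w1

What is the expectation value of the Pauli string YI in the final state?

The observable YI averages to -1. Key observation: gates 20-23 undo each other exactly, leaving only the rest of the circuit to track.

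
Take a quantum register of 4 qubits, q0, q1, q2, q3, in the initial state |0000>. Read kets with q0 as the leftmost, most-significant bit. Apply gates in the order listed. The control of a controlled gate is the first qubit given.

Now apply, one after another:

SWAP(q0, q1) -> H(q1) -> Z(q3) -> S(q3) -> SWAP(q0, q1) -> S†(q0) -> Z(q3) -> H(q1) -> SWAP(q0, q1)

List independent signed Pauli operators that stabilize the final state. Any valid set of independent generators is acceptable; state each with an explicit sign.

The stabilizer group can be generated by +XIII, -IYII, +IIZI, +IIIZ, among other valid generating sets.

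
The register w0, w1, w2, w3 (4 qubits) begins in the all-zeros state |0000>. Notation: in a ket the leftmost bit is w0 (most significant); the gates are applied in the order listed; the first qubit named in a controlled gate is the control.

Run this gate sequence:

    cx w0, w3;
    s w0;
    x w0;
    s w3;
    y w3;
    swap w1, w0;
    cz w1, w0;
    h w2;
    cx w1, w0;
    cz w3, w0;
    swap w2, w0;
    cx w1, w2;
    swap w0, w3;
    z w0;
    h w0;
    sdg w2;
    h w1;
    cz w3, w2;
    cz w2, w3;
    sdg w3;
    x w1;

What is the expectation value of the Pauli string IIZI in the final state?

The observable IIZI averages to 1.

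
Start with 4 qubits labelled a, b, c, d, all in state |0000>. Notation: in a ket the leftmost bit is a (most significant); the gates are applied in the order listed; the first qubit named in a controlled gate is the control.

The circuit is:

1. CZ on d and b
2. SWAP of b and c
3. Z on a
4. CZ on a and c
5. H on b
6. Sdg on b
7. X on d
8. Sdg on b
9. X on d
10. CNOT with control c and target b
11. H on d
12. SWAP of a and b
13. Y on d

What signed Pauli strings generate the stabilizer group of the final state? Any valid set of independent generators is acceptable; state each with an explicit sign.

One valid set of independent stabilizer generators is -XIII, -IIIX, +IZII, +IIZI (any independent generating set of the same group is equally correct).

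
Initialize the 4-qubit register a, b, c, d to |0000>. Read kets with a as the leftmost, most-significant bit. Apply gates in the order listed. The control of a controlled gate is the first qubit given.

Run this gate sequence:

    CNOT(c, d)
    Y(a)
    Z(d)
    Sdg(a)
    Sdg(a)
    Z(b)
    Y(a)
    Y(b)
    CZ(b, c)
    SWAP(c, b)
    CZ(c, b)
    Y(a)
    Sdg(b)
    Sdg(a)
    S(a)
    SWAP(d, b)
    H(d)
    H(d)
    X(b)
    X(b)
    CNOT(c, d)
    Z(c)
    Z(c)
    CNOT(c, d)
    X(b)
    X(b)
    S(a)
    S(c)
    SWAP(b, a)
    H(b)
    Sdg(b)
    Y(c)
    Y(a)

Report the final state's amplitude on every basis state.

The resulting statevector has amplitude -sqrt(2)/2 on |1000>, -sqrt(2)*I/2 on |1100>, and 0 on every other basis state. Key observation: gates 19-26 undo each other exactly, leaving only the rest of the circuit to track.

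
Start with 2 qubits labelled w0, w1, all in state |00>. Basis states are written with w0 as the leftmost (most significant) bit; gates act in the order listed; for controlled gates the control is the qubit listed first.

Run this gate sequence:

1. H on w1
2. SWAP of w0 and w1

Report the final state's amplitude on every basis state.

The final amplitudes are sqrt(2)/2 on |00>, 0 on |01>, sqrt(2)/2 on |10>, 0 on |11>.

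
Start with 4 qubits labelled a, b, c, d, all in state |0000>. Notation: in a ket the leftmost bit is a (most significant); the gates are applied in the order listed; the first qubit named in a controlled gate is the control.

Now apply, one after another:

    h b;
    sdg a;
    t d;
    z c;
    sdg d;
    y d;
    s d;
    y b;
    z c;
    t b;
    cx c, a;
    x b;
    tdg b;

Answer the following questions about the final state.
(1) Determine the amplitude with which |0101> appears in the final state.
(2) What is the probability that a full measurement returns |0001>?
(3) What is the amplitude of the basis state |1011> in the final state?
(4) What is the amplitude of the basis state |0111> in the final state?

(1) |0101> carries amplitude sqrt(2)*exp(I*pi/4)/2 in the final state.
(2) Outcome |0001> occurs with probability 1/2.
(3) |1011> carries amplitude 0 in the final state.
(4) |0111> carries amplitude 0 in the final state.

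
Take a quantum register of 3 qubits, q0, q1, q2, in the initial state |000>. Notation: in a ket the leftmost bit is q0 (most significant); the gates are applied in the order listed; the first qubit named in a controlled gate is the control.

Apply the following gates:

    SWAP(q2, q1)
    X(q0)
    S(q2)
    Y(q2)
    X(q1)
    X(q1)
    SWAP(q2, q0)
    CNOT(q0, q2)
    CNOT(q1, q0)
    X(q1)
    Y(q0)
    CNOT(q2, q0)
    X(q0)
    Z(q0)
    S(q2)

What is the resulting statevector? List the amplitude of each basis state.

The resulting statevector has amplitude -1 on |110>, and 0 on every other basis state.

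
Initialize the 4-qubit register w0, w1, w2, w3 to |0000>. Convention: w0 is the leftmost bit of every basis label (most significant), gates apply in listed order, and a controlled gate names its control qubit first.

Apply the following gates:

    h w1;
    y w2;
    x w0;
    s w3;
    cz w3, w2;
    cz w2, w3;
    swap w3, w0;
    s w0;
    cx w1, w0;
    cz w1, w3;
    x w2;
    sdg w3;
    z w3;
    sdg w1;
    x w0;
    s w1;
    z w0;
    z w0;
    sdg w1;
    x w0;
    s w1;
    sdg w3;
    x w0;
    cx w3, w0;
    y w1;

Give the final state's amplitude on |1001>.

|1001> carries amplitude -sqrt(2)/2 in the final state. Key observation: steps 14-21 multiply out to the identity, so the circuit reduces to the remaining gates.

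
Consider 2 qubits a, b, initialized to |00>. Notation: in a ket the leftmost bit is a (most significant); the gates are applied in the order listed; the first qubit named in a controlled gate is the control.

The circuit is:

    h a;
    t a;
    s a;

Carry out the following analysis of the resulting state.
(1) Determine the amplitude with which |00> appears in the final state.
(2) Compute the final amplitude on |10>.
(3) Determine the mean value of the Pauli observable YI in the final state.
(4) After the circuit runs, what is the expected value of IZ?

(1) |00> carries amplitude sqrt(2)/2 in the final state.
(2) The final state's coefficient on |10> equals sqrt(2)*exp(3*I*pi/4)/2.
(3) The observable YI averages to sqrt(2)/2.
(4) The expectation value of IZ is 1.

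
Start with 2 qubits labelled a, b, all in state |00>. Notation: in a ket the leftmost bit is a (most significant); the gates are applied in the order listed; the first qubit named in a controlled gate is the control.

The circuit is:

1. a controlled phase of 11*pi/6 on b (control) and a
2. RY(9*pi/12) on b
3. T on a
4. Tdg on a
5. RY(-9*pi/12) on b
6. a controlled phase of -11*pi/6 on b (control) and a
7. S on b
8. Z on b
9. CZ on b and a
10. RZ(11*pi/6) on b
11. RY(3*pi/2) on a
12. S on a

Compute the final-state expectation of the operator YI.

The observable YI averages to -1.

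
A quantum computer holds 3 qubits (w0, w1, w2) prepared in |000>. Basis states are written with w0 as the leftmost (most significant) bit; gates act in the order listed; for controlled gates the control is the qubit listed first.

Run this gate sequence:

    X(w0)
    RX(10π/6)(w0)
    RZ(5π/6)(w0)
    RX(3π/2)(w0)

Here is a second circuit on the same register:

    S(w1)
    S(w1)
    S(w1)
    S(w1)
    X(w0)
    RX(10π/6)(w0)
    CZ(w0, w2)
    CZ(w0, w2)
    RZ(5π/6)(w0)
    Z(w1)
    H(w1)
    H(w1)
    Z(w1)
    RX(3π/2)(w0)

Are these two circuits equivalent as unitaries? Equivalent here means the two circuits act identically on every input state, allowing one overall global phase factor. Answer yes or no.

Yes — the two circuits implement the same unitary up to a global phase.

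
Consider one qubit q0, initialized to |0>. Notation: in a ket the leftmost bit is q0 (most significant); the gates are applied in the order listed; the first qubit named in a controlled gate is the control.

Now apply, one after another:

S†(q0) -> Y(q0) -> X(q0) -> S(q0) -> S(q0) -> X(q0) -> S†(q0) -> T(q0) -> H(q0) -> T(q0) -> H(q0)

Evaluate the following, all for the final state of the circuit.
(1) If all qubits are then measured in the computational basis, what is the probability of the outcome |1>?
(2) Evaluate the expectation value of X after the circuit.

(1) Outcome |1> occurs with probability sqrt(2)/4 + 1/2.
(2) In the final state, X has expectation 0.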